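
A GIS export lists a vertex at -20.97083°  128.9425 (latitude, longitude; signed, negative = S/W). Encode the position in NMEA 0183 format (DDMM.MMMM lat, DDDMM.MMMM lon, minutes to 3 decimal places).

Latitude is negative → S; |value| = 20.970830
Lat: fractional part 0.970830 → 58.24980 minutes
Longitude: 128° + 0.942500 × 60 = 128° 56.55000′

2058.250,S / 12856.550,E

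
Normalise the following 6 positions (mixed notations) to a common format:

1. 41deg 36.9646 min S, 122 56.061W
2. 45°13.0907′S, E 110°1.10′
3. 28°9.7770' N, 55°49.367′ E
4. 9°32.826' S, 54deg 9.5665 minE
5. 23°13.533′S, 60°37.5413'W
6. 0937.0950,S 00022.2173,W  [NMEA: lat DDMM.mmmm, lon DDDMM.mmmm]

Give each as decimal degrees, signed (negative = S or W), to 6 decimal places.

1. -41.616077, -122.934350
2. -45.218178, 110.018333
3. 28.162950, 55.822783
4. -9.547100, 54.159442
5. -23.225550, -60.625688
6. -9.618250, -0.370288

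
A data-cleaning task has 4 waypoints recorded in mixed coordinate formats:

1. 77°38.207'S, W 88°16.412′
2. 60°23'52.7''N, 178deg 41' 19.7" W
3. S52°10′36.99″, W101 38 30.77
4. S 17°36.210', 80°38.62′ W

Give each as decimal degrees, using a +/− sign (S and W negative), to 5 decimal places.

1. -77.63678, -88.27353
2. 60.39797, -178.68881
3. -52.17694, -101.64188
4. -17.60350, -80.64367

Point 1:
  φ: 77 + 38.207/60 = 77.636783
  S ⇒ negate
  Longitude: 16.412′ = 0.273533°; total 88.273533
  W ⇒ negate
Point 2:
  Latitude: 23′ + 52.7″ = 23.87833′; 60 + 23.87833/60 = 60.397972
  N → positive
  Longitude: 178° + 41/60 + 19.7/3600 = 178 + 0.683333 + 0.005472 = 178.688806
  hemisphere W, so the sign is −
Point 3:
  φ: 52 + 10/60 + 36.99/3600 = 52.176942
  S → negative
  λ: 101° + 38/60 + 30.77/3600 = 101 + 0.633333 + 0.008547 = 101.641881
  hemisphere W, so the sign is −
Point 4:
  φ: 36.21′ = 0.603500°; total 17.603500
  S → negative
  Lon: 80 + 38.62/60 = 80.643667
  W ⇒ negate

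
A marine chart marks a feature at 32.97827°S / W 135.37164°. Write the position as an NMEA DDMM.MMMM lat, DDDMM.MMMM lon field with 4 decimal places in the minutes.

3258.6962,S / 13522.2984,W

φ: 32° + 0.978270 × 60 = 32° 58.696200′
Lon: fractional part 0.371640 → 22.298400 minutes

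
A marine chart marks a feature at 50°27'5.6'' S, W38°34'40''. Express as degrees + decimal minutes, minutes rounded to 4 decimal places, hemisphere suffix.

φ: seconds/60 = 0.09333; minutes = 27 + 0.09333 = 27.093333
λ: seconds/60 = 0.66667; minutes = 34 + 0.66667 = 34.666667

50° 27.0933′ S, 38° 34.6667′ W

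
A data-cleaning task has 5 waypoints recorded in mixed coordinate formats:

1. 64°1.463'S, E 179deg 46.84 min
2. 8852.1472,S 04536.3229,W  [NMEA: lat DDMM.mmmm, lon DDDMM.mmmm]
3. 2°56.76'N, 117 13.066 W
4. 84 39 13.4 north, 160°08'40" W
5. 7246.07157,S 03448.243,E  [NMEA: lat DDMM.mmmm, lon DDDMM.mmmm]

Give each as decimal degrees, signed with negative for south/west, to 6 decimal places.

1. -64.024383, 179.780667
2. -88.869120, -45.605382
3. 2.946000, -117.217767
4. 84.653722, -160.144444
5. -72.767860, 34.804050

Point 1:
  φ: 64 + 1.463/60 = 64.0243833
  S ⇒ negate
  λ: 46.84′ = 0.780667°; total 179.7806667
  E ⇒ keep positive
Point 2:
  Lat: split at 2 digits → 88° and 52.1472′; 88 + 52.1472/60 = 88.8691200
  hemisphere S, so the sign is −
  Lon: degrees = first 3 digits = 45, minutes = 36.3229; 45 + 36.3229/60 = 45.6053817
  hemisphere W, so the sign is −
Point 3:
  Lat: 2 + 56.76/60 = 2.9460000
  N ⇒ keep positive
  Lon: 13.066′ = 0.217767°; total 117.2177667
  hemisphere W, so the sign is −
Point 4:
  φ: 84 + 39/60 + 13.4/3600 = 84.6537222
  N → positive
  Lon: 160 + 8/60 + 40/3600 = 160.1444444
  W ⇒ negate
Point 5:
  Lat: split at 2 digits → 72° and 46.07157′; 72 + 46.07157/60 = 72.7678595
  S ⇒ negate
  Lon: split at 3 digits → 034° and 48.243′; 34 + 48.243/60 = 34.8040500
  E ⇒ keep positive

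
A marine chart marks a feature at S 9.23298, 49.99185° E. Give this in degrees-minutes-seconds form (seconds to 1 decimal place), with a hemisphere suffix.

φ: whole degrees 9; 13.97880′ → 13′ and 58.728″
λ: 0.991850 × 60 = 59.51100′ → 59′, remainder × 60 = 30.660″

9°13′58.7″ S, 49°59′30.7″ E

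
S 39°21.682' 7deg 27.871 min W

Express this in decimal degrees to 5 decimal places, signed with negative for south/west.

-39.36137, -7.46452

Latitude: 39 + 21.682/60 = 39.361367
S → negative
Lon: 27.871′ = 0.464517°; total 7.464517
W ⇒ negate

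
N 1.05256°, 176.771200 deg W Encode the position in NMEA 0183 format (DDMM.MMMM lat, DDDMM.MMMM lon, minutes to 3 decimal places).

Lat: minutes = (1.052560 − 1) × 60 = 3.15360
Lon: 176° + 0.771200 × 60 = 176° 46.27200′

0103.154,N / 17646.272,W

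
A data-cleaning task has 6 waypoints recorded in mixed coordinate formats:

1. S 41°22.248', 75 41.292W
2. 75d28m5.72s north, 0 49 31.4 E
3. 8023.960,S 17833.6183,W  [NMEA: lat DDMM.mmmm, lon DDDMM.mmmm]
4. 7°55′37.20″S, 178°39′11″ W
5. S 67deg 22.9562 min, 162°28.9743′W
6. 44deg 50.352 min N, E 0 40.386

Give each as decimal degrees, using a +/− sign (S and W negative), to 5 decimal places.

1. -41.37080, -75.68820
2. 75.46826, 0.82539
3. -80.39933, -178.56031
4. -7.92700, -178.65306
5. -67.38260, -162.48291
6. 44.83920, 0.67310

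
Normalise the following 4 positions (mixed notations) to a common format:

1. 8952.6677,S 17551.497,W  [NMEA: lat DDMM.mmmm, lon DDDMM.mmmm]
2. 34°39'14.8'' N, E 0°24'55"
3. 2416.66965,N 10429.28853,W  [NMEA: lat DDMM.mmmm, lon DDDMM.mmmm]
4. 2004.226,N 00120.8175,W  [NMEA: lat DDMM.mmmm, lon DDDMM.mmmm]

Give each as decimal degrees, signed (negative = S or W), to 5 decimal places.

1. -89.87780, -175.85828
2. 34.65411, 0.41528
3. 24.27783, -104.48814
4. 20.07043, -1.34696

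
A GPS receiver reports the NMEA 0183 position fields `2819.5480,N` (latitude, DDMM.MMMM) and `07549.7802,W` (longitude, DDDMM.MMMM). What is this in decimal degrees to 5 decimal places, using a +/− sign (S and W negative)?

28.32580, -75.82967

φ: split at 2 digits → 28° and 19.548′; 28 + 19.548/60 = 28.325800
N → positive
Longitude: degrees = first 3 digits = 75, minutes = 49.7802; 75 + 49.7802/60 = 75.829670
hemisphere W, so the sign is −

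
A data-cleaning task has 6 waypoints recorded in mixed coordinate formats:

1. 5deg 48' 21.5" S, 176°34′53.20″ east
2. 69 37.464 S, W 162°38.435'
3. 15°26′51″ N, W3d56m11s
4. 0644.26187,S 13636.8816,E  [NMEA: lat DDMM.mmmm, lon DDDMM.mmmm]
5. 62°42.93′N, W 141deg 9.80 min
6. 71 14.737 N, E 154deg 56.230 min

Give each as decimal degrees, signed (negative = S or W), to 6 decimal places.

Point 1:
  Lat: 5 + 48/60 + 21.5/3600 = 5.8059722
  S → negative
  λ: 176 + 34/60 + 53.2/3600 = 176.5814444
  E ⇒ keep positive
Point 2:
  Latitude: 37.464′ = 0.624400°; total 69.6244000
  S ⇒ negate
  Longitude: 38.435′ = 0.640583°; total 162.6405833
  W ⇒ negate
Point 3:
  Latitude: 26′ + 51″ = 26.85000′; 15 + 26.85000/60 = 15.4475000
  N ⇒ keep positive
  λ: 3 + 56/60 + 11/3600 = 3.9363889
  W ⇒ negate
Point 4:
  φ: degrees = first 2 digits = 6, minutes = 44.26187; 6 + 44.26187/60 = 6.7376978
  hemisphere S, so the sign is −
  λ: split at 3 digits → 136° and 36.8816′; 136 + 36.8816/60 = 136.6146933
  E ⇒ keep positive
Point 5:
  Lat: 42.93′ = 0.715500°; total 62.7155000
  N → positive
  Longitude: 141 + 9.8/60 = 141.1633333
  W ⇒ negate
Point 6:
  φ: 14.737′ = 0.245617°; total 71.2456167
  N ⇒ keep positive
  Longitude: 154 + 56.23/60 = 154.9371667
  E ⇒ keep positive

1. -5.805972, 176.581444
2. -69.624400, -162.640583
3. 15.447500, -3.936389
4. -6.737698, 136.614693
5. 62.715500, -141.163333
6. 71.245617, 154.937167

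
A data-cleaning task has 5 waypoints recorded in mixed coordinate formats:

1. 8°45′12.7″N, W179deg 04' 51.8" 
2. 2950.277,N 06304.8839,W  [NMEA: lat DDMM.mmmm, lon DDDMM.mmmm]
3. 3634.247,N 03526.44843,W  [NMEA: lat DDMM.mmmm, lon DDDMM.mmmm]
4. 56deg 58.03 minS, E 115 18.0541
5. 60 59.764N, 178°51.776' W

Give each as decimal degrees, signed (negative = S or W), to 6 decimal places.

Point 1:
  φ: 8° + 45/60 + 12.7/3600 = 8 + 0.750000 + 0.003528 = 8.7535278
  N ⇒ keep positive
  Lon: 179° + 4/60 + 51.8/3600 = 179 + 0.066667 + 0.014389 = 179.0810556
  hemisphere W, so the sign is −
Point 2:
  φ: degrees = first 2 digits = 29, minutes = 50.277; 29 + 50.277/60 = 29.8379500
  N ⇒ keep positive
  Lon: split at 3 digits → 063° and 4.8839′; 63 + 4.8839/60 = 63.0813983
  W → negative
Point 3:
  φ: degrees = first 2 digits = 36, minutes = 34.247; 36 + 34.247/60 = 36.5707833
  N ⇒ keep positive
  Lon: split at 3 digits → 035° and 26.44843′; 35 + 26.44843/60 = 35.4408072
  W → negative
Point 4:
  φ: 58.03′ = 0.967167°; total 56.9671667
  S → negative
  λ: 115 + 18.0541/60 = 115.3009017
  E ⇒ keep positive
Point 5:
  Latitude: 59.764′ = 0.996067°; total 60.9960667
  N ⇒ keep positive
  λ: 51.776′ = 0.862933°; total 178.8629333
  W ⇒ negate

1. 8.753528, -179.081056
2. 29.837950, -63.081398
3. 36.570783, -35.440807
4. -56.967167, 115.300902
5. 60.996067, -178.862933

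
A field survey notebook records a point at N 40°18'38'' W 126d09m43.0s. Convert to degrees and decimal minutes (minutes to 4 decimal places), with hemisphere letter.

40° 18.6333′ N, 126° 9.7167′ W

φ: seconds/60 = 0.63333; minutes = 18 + 0.63333 = 18.633333
Longitude: 9 + 43/60 = 9.716667′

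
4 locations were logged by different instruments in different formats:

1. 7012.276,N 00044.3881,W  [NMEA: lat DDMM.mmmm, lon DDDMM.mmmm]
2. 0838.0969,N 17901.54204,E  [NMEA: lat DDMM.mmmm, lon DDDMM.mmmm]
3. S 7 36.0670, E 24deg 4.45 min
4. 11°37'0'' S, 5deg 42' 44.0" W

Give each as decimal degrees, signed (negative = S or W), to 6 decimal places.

1. 70.204600, -0.739802
2. 8.634948, 179.025701
3. -7.601117, 24.074167
4. -11.616667, -5.712222

Point 1:
  Latitude: split at 2 digits → 70° and 12.276′; 70 + 12.276/60 = 70.2046000
  N → positive
  Longitude: split at 3 digits → 000° and 44.3881′; 0 + 44.3881/60 = 0.7398017
  W → negative
Point 2:
  φ: split at 2 digits → 08° and 38.0969′; 8 + 38.0969/60 = 8.6349483
  N → positive
  Lon: degrees = first 3 digits = 179, minutes = 1.54204; 179 + 1.54204/60 = 179.0257007
  E → positive
Point 3:
  Lat: 36.067′ = 0.601117°; total 7.6011167
  S ⇒ negate
  Lon: 4.45′ = 0.074167°; total 24.0741667
  E → positive
Point 4:
  Lat: 11° + 37/60 + 0/3600 = 11 + 0.616667 + 0.000000 = 11.6166667
  S ⇒ negate
  Lon: 42′ + 44″ = 42.73333′; 5 + 42.73333/60 = 5.7122222
  W ⇒ negate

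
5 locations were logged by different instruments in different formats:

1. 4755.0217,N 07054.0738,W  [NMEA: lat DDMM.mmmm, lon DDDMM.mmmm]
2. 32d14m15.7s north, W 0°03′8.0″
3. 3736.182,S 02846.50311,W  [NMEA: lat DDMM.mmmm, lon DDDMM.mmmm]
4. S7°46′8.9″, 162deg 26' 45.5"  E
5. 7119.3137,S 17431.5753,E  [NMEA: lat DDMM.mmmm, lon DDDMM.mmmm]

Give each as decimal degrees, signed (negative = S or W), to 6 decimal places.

Point 1:
  Latitude: degrees = first 2 digits = 47, minutes = 55.0217; 47 + 55.0217/60 = 47.9170283
  N → positive
  λ: degrees = first 3 digits = 70, minutes = 54.0738; 70 + 54.0738/60 = 70.9012300
  W ⇒ negate
Point 2:
  Lat: 32 + 14/60 + 15.7/3600 = 32.2376944
  N ⇒ keep positive
  Lon: 3′ + 8″ = 3.13333′; 0 + 3.13333/60 = 0.0522222
  hemisphere W, so the sign is −
Point 3:
  Lat: split at 2 digits → 37° and 36.182′; 37 + 36.182/60 = 37.6030333
  hemisphere S, so the sign is −
  Longitude: degrees = first 3 digits = 28, minutes = 46.50311; 28 + 46.50311/60 = 28.7750518
  W ⇒ negate
Point 4:
  Latitude: 7 + 46/60 + 8.9/3600 = 7.7691389
  S ⇒ negate
  Longitude: 162 + 26/60 + 45.5/3600 = 162.4459722
  E ⇒ keep positive
Point 5:
  Lat: split at 2 digits → 71° and 19.3137′; 71 + 19.3137/60 = 71.3218950
  hemisphere S, so the sign is −
  λ: split at 3 digits → 174° and 31.5753′; 174 + 31.5753/60 = 174.5262550
  E → positive

1. 47.917028, -70.901230
2. 32.237694, -0.052222
3. -37.603033, -28.775052
4. -7.769139, 162.445972
5. -71.321895, 174.526255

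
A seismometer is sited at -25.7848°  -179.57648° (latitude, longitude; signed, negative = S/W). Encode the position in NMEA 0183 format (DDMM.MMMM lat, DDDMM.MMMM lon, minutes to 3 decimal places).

Latitude is negative → S; |value| = 25.784800
Lat: minutes = (25.784800 − 25) × 60 = 47.08800
Longitude is negative → W; |value| = 179.576480
Longitude: fractional part 0.576480 → 34.58880 minutes

2547.088,S / 17934.589,W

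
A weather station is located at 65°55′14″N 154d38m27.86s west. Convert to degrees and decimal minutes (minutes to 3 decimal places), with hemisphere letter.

Lat: seconds/60 = 0.23333; minutes = 55 + 0.23333 = 55.23333
Lon: 38 + 27.86/60 = 38.46433′

65° 55.233′ N, 154° 38.464′ W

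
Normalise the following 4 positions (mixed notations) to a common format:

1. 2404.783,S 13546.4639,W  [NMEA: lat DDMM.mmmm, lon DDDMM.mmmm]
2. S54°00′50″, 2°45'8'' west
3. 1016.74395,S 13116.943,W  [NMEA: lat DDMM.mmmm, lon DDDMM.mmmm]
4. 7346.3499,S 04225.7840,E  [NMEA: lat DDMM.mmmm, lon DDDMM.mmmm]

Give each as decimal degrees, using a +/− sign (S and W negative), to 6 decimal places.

Point 1:
  φ: split at 2 digits → 24° and 4.783′; 24 + 4.783/60 = 24.0797167
  S → negative
  λ: degrees = first 3 digits = 135, minutes = 46.4639; 135 + 46.4639/60 = 135.7743983
  W → negative
Point 2:
  Latitude: 0′ + 50″ = 0.83333′; 54 + 0.83333/60 = 54.0138889
  S → negative
  λ: 2 + 45/60 + 8/3600 = 2.7522222
  W → negative
Point 3:
  Lat: degrees = first 2 digits = 10, minutes = 16.74395; 10 + 16.74395/60 = 10.2790658
  S → negative
  Longitude: degrees = first 3 digits = 131, minutes = 16.943; 131 + 16.943/60 = 131.2823833
  W → negative
Point 4:
  Latitude: degrees = first 2 digits = 73, minutes = 46.3499; 73 + 46.3499/60 = 73.7724983
  S → negative
  λ: degrees = first 3 digits = 42, minutes = 25.784; 42 + 25.784/60 = 42.4297333
  E ⇒ keep positive

1. -24.079717, -135.774398
2. -54.013889, -2.752222
3. -10.279066, -131.282383
4. -73.772498, 42.429733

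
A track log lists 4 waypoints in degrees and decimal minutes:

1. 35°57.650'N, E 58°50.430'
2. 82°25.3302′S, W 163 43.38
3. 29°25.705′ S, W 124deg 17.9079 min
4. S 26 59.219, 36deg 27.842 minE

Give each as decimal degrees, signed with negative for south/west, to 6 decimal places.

1. 35.960833, 58.840500
2. -82.422170, -163.723000
3. -29.428417, -124.298465
4. -26.986983, 36.464033

Point 1:
  Lat: 35 + 57.65/60 = 35.9608333
  N ⇒ keep positive
  Lon: 58 + 50.43/60 = 58.8405000
  E ⇒ keep positive
Point 2:
  Latitude: 25.3302′ = 0.422170°; total 82.4221700
  S → negative
  Longitude: 43.38′ = 0.723000°; total 163.7230000
  W ⇒ negate
Point 3:
  Lat: 25.705′ = 0.428417°; total 29.4284167
  hemisphere S, so the sign is −
  Lon: 17.9079′ = 0.298465°; total 124.2984650
  W ⇒ negate
Point 4:
  Lat: 26 + 59.219/60 = 26.9869833
  S → negative
  λ: 36 + 27.842/60 = 36.4640333
  E ⇒ keep positive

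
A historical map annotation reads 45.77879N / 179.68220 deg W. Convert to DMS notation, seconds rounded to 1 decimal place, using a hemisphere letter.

45°46′43.6″ N, 179°40′55.9″ W

Latitude: whole degrees 45; 46.72740′ → 46′ and 43.644″
Lon: 0.682200° → 40.93200′; 0.93200 × 60 = 55.920″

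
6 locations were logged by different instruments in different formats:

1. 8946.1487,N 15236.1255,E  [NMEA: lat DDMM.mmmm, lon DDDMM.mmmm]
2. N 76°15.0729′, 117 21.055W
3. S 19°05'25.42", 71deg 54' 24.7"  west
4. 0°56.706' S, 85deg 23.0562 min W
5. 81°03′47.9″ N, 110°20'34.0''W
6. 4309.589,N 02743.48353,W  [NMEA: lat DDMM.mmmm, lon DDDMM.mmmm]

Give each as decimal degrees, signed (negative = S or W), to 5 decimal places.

1. 89.76915, 152.60209
2. 76.25122, -117.35092
3. -19.09039, -71.90686
4. -0.94510, -85.38427
5. 81.06331, -110.34278
6. 43.15982, -27.72473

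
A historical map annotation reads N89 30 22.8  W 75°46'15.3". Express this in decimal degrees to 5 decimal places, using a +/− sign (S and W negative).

89.50633, -75.77092

φ: 89° + 30/60 + 22.8/3600 = 89 + 0.500000 + 0.006333 = 89.506333
N ⇒ keep positive
λ: 46′ + 15.3″ = 46.25500′; 75 + 46.25500/60 = 75.770917
W ⇒ negate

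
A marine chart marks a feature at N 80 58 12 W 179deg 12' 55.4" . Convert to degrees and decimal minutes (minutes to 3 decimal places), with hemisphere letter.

Lat: 58 + 12/60 = 58.20000′
Longitude: seconds/60 = 0.92333; minutes = 12 + 0.92333 = 12.92333

80° 58.200′ N, 179° 12.923′ W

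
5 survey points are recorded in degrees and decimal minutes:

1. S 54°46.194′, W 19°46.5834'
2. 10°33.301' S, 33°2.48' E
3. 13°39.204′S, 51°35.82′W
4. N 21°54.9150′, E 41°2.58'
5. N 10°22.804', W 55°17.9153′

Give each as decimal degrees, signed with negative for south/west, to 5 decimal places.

1. -54.76990, -19.77639
2. -10.55502, 33.04133
3. -13.65340, -51.59700
4. 21.91525, 41.04300
5. 10.38007, -55.29859

Point 1:
  Lat: 46.194′ = 0.769900°; total 54.769900
  hemisphere S, so the sign is −
  Longitude: 46.5834′ = 0.776390°; total 19.776390
  W → negative
Point 2:
  Lat: 33.301′ = 0.555017°; total 10.555017
  S ⇒ negate
  Longitude: 2.48′ = 0.041333°; total 33.041333
  E → positive
Point 3:
  Latitude: 39.204′ = 0.653400°; total 13.653400
  S ⇒ negate
  λ: 51 + 35.82/60 = 51.597000
  W → negative
Point 4:
  Lat: 54.915′ = 0.915250°; total 21.915250
  N → positive
  Lon: 41 + 2.58/60 = 41.043000
  E ⇒ keep positive
Point 5:
  Latitude: 10 + 22.804/60 = 10.380067
  N ⇒ keep positive
  Longitude: 17.9153′ = 0.298588°; total 55.298588
  W ⇒ negate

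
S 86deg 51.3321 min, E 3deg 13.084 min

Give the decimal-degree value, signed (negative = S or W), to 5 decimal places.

-86.85554, 3.21807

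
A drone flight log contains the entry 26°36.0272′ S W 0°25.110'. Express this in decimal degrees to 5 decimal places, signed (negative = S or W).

Lat: 36.0272′ = 0.600453°; total 26.600453
S → negative
Longitude: 25.11′ = 0.418500°; total 0.418500
W ⇒ negate

-26.60045, -0.41850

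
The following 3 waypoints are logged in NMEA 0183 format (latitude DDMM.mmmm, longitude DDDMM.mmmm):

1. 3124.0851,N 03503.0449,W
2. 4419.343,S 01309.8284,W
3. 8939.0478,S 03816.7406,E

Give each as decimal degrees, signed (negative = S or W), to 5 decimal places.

1. 31.40142, -35.05075
2. -44.32238, -13.16381
3. -89.65080, 38.27901

Point 1:
  Lat: split at 2 digits → 31° and 24.0851′; 31 + 24.0851/60 = 31.401418
  N → positive
  Lon: split at 3 digits → 035° and 3.0449′; 35 + 3.0449/60 = 35.050748
  hemisphere W, so the sign is −
Point 2:
  φ: split at 2 digits → 44° and 19.343′; 44 + 19.343/60 = 44.322383
  S ⇒ negate
  Longitude: degrees = first 3 digits = 13, minutes = 9.8284; 13 + 9.8284/60 = 13.163807
  W ⇒ negate
Point 3:
  φ: degrees = first 2 digits = 89, minutes = 39.0478; 89 + 39.0478/60 = 89.650797
  S → negative
  Longitude: split at 3 digits → 038° and 16.7406′; 38 + 16.7406/60 = 38.279010
  E → positive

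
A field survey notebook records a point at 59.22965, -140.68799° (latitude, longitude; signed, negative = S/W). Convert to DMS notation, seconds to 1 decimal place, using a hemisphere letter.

Latitude: 0.229650 × 60 = 13.77900′ → 13′, remainder × 60 = 46.740″
Longitude is negative → W; |value| = 140.687990
Longitude: 0.687990° → 41.27940′; 0.27940 × 60 = 16.764″

59°13′46.7″ N, 140°41′16.8″ W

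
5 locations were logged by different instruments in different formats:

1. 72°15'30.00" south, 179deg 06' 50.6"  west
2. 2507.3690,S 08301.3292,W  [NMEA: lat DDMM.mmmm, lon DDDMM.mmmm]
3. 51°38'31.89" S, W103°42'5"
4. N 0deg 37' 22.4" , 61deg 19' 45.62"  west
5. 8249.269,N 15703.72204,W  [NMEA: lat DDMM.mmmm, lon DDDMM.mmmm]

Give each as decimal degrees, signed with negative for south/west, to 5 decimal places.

Point 1:
  Lat: 15′ + 30″ = 15.50000′; 72 + 15.50000/60 = 72.258333
  S ⇒ negate
  Lon: 6′ + 50.6″ = 6.84333′; 179 + 6.84333/60 = 179.114056
  W ⇒ negate
Point 2:
  Latitude: degrees = first 2 digits = 25, minutes = 7.369; 25 + 7.369/60 = 25.122817
  S → negative
  Lon: degrees = first 3 digits = 83, minutes = 1.3292; 83 + 1.3292/60 = 83.022153
  W → negative
Point 3:
  Latitude: 38′ + 31.89″ = 38.53150′; 51 + 38.53150/60 = 51.642192
  hemisphere S, so the sign is −
  Longitude: 103 + 42/60 + 5/3600 = 103.701389
  W ⇒ negate
Point 4:
  φ: 0° + 37/60 + 22.4/3600 = 0 + 0.616667 + 0.006222 = 0.622889
  N ⇒ keep positive
  λ: 19′ + 45.62″ = 19.76033′; 61 + 19.76033/60 = 61.329339
  hemisphere W, so the sign is −
Point 5:
  Latitude: degrees = first 2 digits = 82, minutes = 49.269; 82 + 49.269/60 = 82.821150
  N ⇒ keep positive
  Longitude: degrees = first 3 digits = 157, minutes = 3.72204; 157 + 3.72204/60 = 157.062034
  W → negative

1. -72.25833, -179.11406
2. -25.12282, -83.02215
3. -51.64219, -103.70139
4. 0.62289, -61.32934
5. 82.82115, -157.06203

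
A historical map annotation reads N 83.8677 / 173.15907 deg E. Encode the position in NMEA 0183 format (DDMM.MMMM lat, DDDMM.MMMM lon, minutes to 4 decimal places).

8352.0620,N / 17309.5442,E

Latitude: 83° + 0.867700 × 60 = 83° 52.062000′
Lon: minutes = (173.159070 − 173) × 60 = 9.544200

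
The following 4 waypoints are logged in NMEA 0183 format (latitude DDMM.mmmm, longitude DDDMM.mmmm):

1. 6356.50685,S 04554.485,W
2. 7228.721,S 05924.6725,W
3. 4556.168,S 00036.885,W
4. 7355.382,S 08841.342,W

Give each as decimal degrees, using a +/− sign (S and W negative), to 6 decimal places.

Point 1:
  φ: degrees = first 2 digits = 63, minutes = 56.50685; 63 + 56.50685/60 = 63.9417808
  hemisphere S, so the sign is −
  Longitude: split at 3 digits → 045° and 54.485′; 45 + 54.485/60 = 45.9080833
  W → negative
Point 2:
  Lat: degrees = first 2 digits = 72, minutes = 28.721; 72 + 28.721/60 = 72.4786833
  S ⇒ negate
  Lon: degrees = first 3 digits = 59, minutes = 24.6725; 59 + 24.6725/60 = 59.4112083
  hemisphere W, so the sign is −
Point 3:
  φ: degrees = first 2 digits = 45, minutes = 56.168; 45 + 56.168/60 = 45.9361333
  S → negative
  Longitude: degrees = first 3 digits = 0, minutes = 36.885; 0 + 36.885/60 = 0.6147500
  W → negative
Point 4:
  φ: degrees = first 2 digits = 73, minutes = 55.382; 73 + 55.382/60 = 73.9230333
  S ⇒ negate
  Lon: degrees = first 3 digits = 88, minutes = 41.342; 88 + 41.342/60 = 88.6890333
  W → negative

1. -63.941781, -45.908083
2. -72.478683, -59.411208
3. -45.936133, -0.614750
4. -73.923033, -88.689033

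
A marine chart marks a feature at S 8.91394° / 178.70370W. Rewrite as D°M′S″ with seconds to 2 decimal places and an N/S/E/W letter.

8°54′50.18″ S, 178°42′13.32″ W

Lat: 0.913940 × 60 = 54.83640′ → 54′, remainder × 60 = 50.1840″
λ: whole degrees 178; 42.22200′ → 42′ and 13.3200″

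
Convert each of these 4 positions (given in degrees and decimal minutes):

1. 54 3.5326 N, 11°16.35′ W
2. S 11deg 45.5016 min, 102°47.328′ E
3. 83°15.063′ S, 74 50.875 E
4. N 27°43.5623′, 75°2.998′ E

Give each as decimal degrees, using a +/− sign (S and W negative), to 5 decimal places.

1. 54.05888, -11.27250
2. -11.75836, 102.78880
3. -83.25105, 74.84792
4. 27.72604, 75.04997

Point 1:
  Lat: 54 + 3.5326/60 = 54.058877
  N ⇒ keep positive
  Longitude: 11 + 16.35/60 = 11.272500
  W ⇒ negate
Point 2:
  φ: 11 + 45.5016/60 = 11.758360
  S → negative
  Longitude: 47.328′ = 0.788800°; total 102.788800
  E ⇒ keep positive
Point 3:
  Latitude: 15.063′ = 0.251050°; total 83.251050
  hemisphere S, so the sign is −
  Longitude: 50.875′ = 0.847917°; total 74.847917
  E ⇒ keep positive
Point 4:
  φ: 27 + 43.5623/60 = 27.726038
  N → positive
  Longitude: 2.998′ = 0.049967°; total 75.049967
  E → positive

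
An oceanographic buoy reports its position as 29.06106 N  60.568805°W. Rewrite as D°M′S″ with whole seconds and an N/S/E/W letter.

φ: 0.061060° → 3.66360′; 0.66360 × 60 = 39.82″
Longitude: 0.568805 × 60 = 34.12830′ → 34′, remainder × 60 = 7.70″

29°03′40″ N, 60°34′8″ W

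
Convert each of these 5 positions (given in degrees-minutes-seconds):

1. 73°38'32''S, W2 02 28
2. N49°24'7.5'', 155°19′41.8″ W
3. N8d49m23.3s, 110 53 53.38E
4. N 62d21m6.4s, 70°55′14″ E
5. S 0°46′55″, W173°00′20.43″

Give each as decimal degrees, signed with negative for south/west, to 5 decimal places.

Point 1:
  φ: 73 + 38/60 + 32/3600 = 73.642222
  S ⇒ negate
  Longitude: 2 + 2/60 + 28/3600 = 2.041111
  W → negative
Point 2:
  Lat: 49° + 24/60 + 7.5/3600 = 49 + 0.400000 + 0.002083 = 49.402083
  N → positive
  Lon: 19′ + 41.8″ = 19.69667′; 155 + 19.69667/60 = 155.328278
  W ⇒ negate
Point 3:
  φ: 8 + 49/60 + 23.3/3600 = 8.823139
  N → positive
  Lon: 53′ + 53.38″ = 53.88967′; 110 + 53.88967/60 = 110.898161
  E ⇒ keep positive
Point 4:
  Lat: 21′ + 6.4″ = 21.10667′; 62 + 21.10667/60 = 62.351778
  N → positive
  λ: 70° + 55/60 + 14/3600 = 70 + 0.916667 + 0.003889 = 70.920556
  E → positive
Point 5:
  Latitude: 0 + 46/60 + 55/3600 = 0.781944
  hemisphere S, so the sign is −
  Longitude: 173° + 0/60 + 20.43/3600 = 173 + 0.000000 + 0.005675 = 173.005675
  W ⇒ negate

1. -73.64222, -2.04111
2. 49.40208, -155.32828
3. 8.82314, 110.89816
4. 62.35178, 70.92056
5. -0.78194, -173.00568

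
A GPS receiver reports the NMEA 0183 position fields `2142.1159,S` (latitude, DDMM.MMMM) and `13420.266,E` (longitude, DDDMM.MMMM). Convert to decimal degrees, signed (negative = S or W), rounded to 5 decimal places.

-21.70193, 134.33777

Latitude: split at 2 digits → 21° and 42.1159′; 21 + 42.1159/60 = 21.701932
S → negative
Lon: degrees = first 3 digits = 134, minutes = 20.266; 134 + 20.266/60 = 134.337767
E ⇒ keep positive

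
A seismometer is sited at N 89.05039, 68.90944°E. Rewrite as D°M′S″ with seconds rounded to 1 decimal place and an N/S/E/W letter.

89°03′1.4″ N, 68°54′34.0″ E

Latitude: 0.050390 × 60 = 3.02340′ → 3′, remainder × 60 = 1.404″
Lon: 0.909440° → 54.56640′; 0.56640 × 60 = 33.984″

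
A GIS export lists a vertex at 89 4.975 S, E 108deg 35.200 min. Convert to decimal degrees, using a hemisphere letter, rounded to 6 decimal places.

Lat: 4.975′ = 0.082917°; total 89.0829167
Lon: 35.2′ = 0.586667°; total 108.5866667

89.082917° S, 108.586667° E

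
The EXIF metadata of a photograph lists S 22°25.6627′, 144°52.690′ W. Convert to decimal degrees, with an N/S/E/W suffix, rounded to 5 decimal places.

22.42771° S, 144.87817° W

φ: 25.6627′ = 0.427712°; total 22.427712
Longitude: 52.69′ = 0.878167°; total 144.878167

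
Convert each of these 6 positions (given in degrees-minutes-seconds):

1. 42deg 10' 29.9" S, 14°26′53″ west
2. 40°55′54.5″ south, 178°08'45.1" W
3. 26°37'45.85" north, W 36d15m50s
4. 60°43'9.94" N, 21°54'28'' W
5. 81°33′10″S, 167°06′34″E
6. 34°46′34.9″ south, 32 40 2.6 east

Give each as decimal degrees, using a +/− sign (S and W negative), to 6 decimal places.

Point 1:
  Lat: 42 + 10/60 + 29.9/3600 = 42.1749722
  hemisphere S, so the sign is −
  Longitude: 14 + 26/60 + 53/3600 = 14.4480556
  hemisphere W, so the sign is −
Point 2:
  Latitude: 55′ + 54.5″ = 55.90833′; 40 + 55.90833/60 = 40.9318056
  hemisphere S, so the sign is −
  Longitude: 8′ + 45.1″ = 8.75167′; 178 + 8.75167/60 = 178.1458611
  W ⇒ negate
Point 3:
  φ: 37′ + 45.85″ = 37.76417′; 26 + 37.76417/60 = 26.6294028
  N → positive
  Longitude: 15′ + 50″ = 15.83333′; 36 + 15.83333/60 = 36.2638889
  hemisphere W, so the sign is −
Point 4:
  φ: 43′ + 9.94″ = 43.16567′; 60 + 43.16567/60 = 60.7194278
  N → positive
  λ: 21 + 54/60 + 28/3600 = 21.9077778
  hemisphere W, so the sign is −
Point 5:
  Latitude: 81° + 33/60 + 10/3600 = 81 + 0.550000 + 0.002778 = 81.5527778
  hemisphere S, so the sign is −
  λ: 167 + 6/60 + 34/3600 = 167.1094444
  E → positive
Point 6:
  Lat: 46′ + 34.9″ = 46.58167′; 34 + 46.58167/60 = 34.7763611
  S → negative
  Lon: 40′ + 2.6″ = 40.04333′; 32 + 40.04333/60 = 32.6673889
  E ⇒ keep positive

1. -42.174972, -14.448056
2. -40.931806, -178.145861
3. 26.629403, -36.263889
4. 60.719428, -21.907778
5. -81.552778, 167.109444
6. -34.776361, 32.667389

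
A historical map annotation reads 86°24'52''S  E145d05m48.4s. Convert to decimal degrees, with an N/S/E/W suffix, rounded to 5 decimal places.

Latitude: 86 + 24/60 + 52/3600 = 86.414444
Longitude: 145 + 5/60 + 48.4/3600 = 145.096778

86.41444° S, 145.09678° E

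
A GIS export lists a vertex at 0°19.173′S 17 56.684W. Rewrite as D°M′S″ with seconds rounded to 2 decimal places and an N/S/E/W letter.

Lat: fractional minutes 0.17300 × 60 = 10.3800″
Longitude: fractional minutes 0.68400 × 60 = 41.0400″

0°19′10.38″ S, 17°56′41.04″ W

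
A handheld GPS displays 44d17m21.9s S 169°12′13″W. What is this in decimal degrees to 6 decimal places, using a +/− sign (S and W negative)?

Lat: 17′ + 21.9″ = 17.36500′; 44 + 17.36500/60 = 44.2894167
S ⇒ negate
Lon: 12′ + 13″ = 12.21667′; 169 + 12.21667/60 = 169.2036111
W → negative

-44.289417, -169.203611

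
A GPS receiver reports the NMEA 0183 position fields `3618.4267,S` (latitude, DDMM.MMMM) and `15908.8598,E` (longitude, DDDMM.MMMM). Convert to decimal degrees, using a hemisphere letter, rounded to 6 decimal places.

Lat: split at 2 digits → 36° and 18.4267′; 36 + 18.4267/60 = 36.3071117
λ: split at 3 digits → 159° and 8.8598′; 159 + 8.8598/60 = 159.1476633

36.307112° S, 159.147663° E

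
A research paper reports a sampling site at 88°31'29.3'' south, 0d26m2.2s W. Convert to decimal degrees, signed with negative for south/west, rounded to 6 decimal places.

Lat: 88 + 31/60 + 29.3/3600 = 88.5248056
S ⇒ negate
Longitude: 0° + 26/60 + 2.2/3600 = 0 + 0.433333 + 0.000611 = 0.4339444
W → negative

-88.524806, -0.433944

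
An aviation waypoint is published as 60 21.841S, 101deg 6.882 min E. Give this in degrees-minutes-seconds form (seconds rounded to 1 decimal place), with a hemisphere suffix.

60°21′50.5″ S, 101°06′52.9″ E

Latitude: 21.84100′ → 21′ and 0.84100 × 60 = 50.460″
Lon: fractional minutes 0.88200 × 60 = 52.920″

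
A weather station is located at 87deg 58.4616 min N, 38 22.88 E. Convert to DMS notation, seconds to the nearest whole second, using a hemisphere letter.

Lat: 58.46160′ → 58′ and 0.46160 × 60 = 27.70″
Lon: 22.88000′ → 22′ and 0.88000 × 60 = 52.80″

87°58′28″ N, 38°22′53″ E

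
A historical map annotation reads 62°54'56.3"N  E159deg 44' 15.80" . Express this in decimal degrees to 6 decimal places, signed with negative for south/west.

Latitude: 62° + 54/60 + 56.3/3600 = 62 + 0.900000 + 0.015639 = 62.9156389
N → positive
Longitude: 159° + 44/60 + 15.8/3600 = 159 + 0.733333 + 0.004389 = 159.7377222
E ⇒ keep positive

62.915639, 159.737722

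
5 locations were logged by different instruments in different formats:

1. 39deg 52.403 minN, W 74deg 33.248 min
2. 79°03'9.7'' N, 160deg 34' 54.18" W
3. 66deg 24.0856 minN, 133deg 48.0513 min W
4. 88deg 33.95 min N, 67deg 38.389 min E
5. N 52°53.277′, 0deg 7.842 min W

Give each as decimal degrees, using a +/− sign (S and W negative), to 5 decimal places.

1. 39.87338, -74.55413
2. 79.05269, -160.58172
3. 66.40143, -133.80086
4. 88.56583, 67.63982
5. 52.88795, -0.13070

Point 1:
  Latitude: 52.403′ = 0.873383°; total 39.873383
  N ⇒ keep positive
  Longitude: 33.248′ = 0.554133°; total 74.554133
  hemisphere W, so the sign is −
Point 2:
  Lat: 3′ + 9.7″ = 3.16167′; 79 + 3.16167/60 = 79.052694
  N ⇒ keep positive
  Longitude: 160° + 34/60 + 54.18/3600 = 160 + 0.566667 + 0.015050 = 160.581717
  W → negative
Point 3:
  Lat: 66 + 24.0856/60 = 66.401427
  N ⇒ keep positive
  λ: 133 + 48.0513/60 = 133.800855
  W → negative
Point 4:
  Latitude: 33.95′ = 0.565833°; total 88.565833
  N ⇒ keep positive
  Longitude: 67 + 38.389/60 = 67.639817
  E → positive
Point 5:
  φ: 52 + 53.277/60 = 52.887950
  N ⇒ keep positive
  λ: 7.842′ = 0.130700°; total 0.130700
  W → negative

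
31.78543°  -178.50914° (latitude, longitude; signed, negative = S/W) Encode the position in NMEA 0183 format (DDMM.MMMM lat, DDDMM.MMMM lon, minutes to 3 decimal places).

Latitude: fractional part 0.785430 → 47.12580 minutes
Longitude is negative → W; |value| = 178.509140
Longitude: fractional part 0.509140 → 30.54840 minutes

3147.126,N / 17830.548,W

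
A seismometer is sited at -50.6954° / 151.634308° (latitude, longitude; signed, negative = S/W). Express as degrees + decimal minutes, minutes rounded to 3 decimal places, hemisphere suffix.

Latitude is negative → S; |value| = 50.695400
φ: minutes = (50.695400 − 50) × 60 = 41.72400
Longitude: minutes = (151.634308 − 151) × 60 = 38.05848

50° 41.724′ S, 151° 38.058′ E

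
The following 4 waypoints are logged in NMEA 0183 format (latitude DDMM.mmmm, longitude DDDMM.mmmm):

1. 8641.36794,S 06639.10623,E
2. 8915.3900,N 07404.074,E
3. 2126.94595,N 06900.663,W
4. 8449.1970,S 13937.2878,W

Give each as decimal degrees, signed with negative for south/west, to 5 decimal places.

1. -86.68947, 66.65177
2. 89.25650, 74.06790
3. 21.44910, -69.01105
4. -84.81995, -139.62146

Point 1:
  Lat: split at 2 digits → 86° and 41.36794′; 86 + 41.36794/60 = 86.689466
  S ⇒ negate
  Longitude: degrees = first 3 digits = 66, minutes = 39.10623; 66 + 39.10623/60 = 66.651771
  E ⇒ keep positive
Point 2:
  Latitude: split at 2 digits → 89° and 15.39′; 89 + 15.39/60 = 89.256500
  N ⇒ keep positive
  λ: split at 3 digits → 074° and 4.074′; 74 + 4.074/60 = 74.067900
  E → positive
Point 3:
  Latitude: split at 2 digits → 21° and 26.94595′; 21 + 26.94595/60 = 21.449099
  N → positive
  λ: split at 3 digits → 069° and 0.663′; 69 + 0.663/60 = 69.011050
  hemisphere W, so the sign is −
Point 4:
  Latitude: split at 2 digits → 84° and 49.197′; 84 + 49.197/60 = 84.819950
  hemisphere S, so the sign is −
  Longitude: split at 3 digits → 139° and 37.2878′; 139 + 37.2878/60 = 139.621463
  hemisphere W, so the sign is −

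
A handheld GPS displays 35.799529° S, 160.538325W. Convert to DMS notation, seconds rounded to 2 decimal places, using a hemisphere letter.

35°47′58.30″ S, 160°32′17.97″ W

φ: 0.799529° → 47.97174′; 0.97174 × 60 = 58.3044″
Longitude: 0.538325 × 60 = 32.29950′ → 32′, remainder × 60 = 17.9700″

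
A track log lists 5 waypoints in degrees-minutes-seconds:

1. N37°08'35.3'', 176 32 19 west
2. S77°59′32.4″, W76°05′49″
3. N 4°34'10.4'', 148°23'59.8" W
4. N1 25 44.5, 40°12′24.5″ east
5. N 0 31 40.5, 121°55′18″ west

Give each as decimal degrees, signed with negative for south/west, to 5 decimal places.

Point 1:
  φ: 8′ + 35.3″ = 8.58833′; 37 + 8.58833/60 = 37.143139
  N → positive
  Longitude: 176° + 32/60 + 19/3600 = 176 + 0.533333 + 0.005278 = 176.538611
  hemisphere W, so the sign is −
Point 2:
  Latitude: 77 + 59/60 + 32.4/3600 = 77.992333
  hemisphere S, so the sign is −
  Lon: 5′ + 49″ = 5.81667′; 76 + 5.81667/60 = 76.096944
  W → negative
Point 3:
  Lat: 34′ + 10.4″ = 34.17333′; 4 + 34.17333/60 = 4.569556
  N → positive
  Lon: 148° + 23/60 + 59.8/3600 = 148 + 0.383333 + 0.016611 = 148.399944
  hemisphere W, so the sign is −
Point 4:
  Lat: 25′ + 44.5″ = 25.74167′; 1 + 25.74167/60 = 1.429028
  N ⇒ keep positive
  Longitude: 40° + 12/60 + 24.5/3600 = 40 + 0.200000 + 0.006806 = 40.206806
  E ⇒ keep positive
Point 5:
  Lat: 0 + 31/60 + 40.5/3600 = 0.527917
  N ⇒ keep positive
  Lon: 121° + 55/60 + 18/3600 = 121 + 0.916667 + 0.005000 = 121.921667
  W → negative

1. 37.14314, -176.53861
2. -77.99233, -76.09694
3. 4.56956, -148.39994
4. 1.42903, 40.20681
5. 0.52792, -121.92167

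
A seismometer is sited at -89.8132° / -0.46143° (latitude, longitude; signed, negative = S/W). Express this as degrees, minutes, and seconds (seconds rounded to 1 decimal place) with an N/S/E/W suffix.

89°48′47.5″ S, 0°27′41.1″ W

Latitude is negative → S; |value| = 89.813200
Latitude: whole degrees 89; 48.79200′ → 48′ and 47.520″
Longitude is negative → W; |value| = 0.461430
Lon: 0.461430° → 27.68580′; 0.68580 × 60 = 41.148″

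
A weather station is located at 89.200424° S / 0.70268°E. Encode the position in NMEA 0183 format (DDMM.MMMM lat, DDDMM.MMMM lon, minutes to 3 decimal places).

Lat: 89° + 0.200424 × 60 = 89° 12.02544′
Lon: 0° + 0.702680 × 60 = 0° 42.16080′

8912.025,S / 00042.161,E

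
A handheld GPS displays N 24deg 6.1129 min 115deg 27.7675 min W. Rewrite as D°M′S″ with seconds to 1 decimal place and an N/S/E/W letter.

24°06′6.8″ N, 115°27′46.1″ W

Lat: 6.11290′ → 6′ and 0.11290 × 60 = 6.774″
λ: fractional minutes 0.76750 × 60 = 46.050″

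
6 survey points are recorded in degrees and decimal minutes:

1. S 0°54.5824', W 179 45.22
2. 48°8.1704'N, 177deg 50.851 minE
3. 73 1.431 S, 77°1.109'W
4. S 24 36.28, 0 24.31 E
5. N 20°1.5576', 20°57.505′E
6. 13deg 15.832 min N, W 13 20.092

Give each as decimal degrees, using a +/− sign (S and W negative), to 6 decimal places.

Point 1:
  φ: 54.5824′ = 0.909707°; total 0.9097067
  hemisphere S, so the sign is −
  Lon: 179 + 45.22/60 = 179.7536667
  hemisphere W, so the sign is −
Point 2:
  Latitude: 8.1704′ = 0.136173°; total 48.1361733
  N ⇒ keep positive
  Longitude: 50.851′ = 0.847517°; total 177.8475167
  E ⇒ keep positive
Point 3:
  Lat: 73 + 1.431/60 = 73.0238500
  S → negative
  Longitude: 1.109′ = 0.018483°; total 77.0184833
  W ⇒ negate
Point 4:
  Lat: 24 + 36.28/60 = 24.6046667
  S → negative
  Longitude: 0 + 24.31/60 = 0.4051667
  E → positive
Point 5:
  φ: 1.5576′ = 0.025960°; total 20.0259600
  N ⇒ keep positive
  Longitude: 57.505′ = 0.958417°; total 20.9584167
  E ⇒ keep positive
Point 6:
  Lat: 15.832′ = 0.263867°; total 13.2638667
  N → positive
  Longitude: 20.092′ = 0.334867°; total 13.3348667
  hemisphere W, so the sign is −

1. -0.909707, -179.753667
2. 48.136173, 177.847517
3. -73.023850, -77.018483
4. -24.604667, 0.405167
5. 20.025960, 20.958417
6. 13.263867, -13.334867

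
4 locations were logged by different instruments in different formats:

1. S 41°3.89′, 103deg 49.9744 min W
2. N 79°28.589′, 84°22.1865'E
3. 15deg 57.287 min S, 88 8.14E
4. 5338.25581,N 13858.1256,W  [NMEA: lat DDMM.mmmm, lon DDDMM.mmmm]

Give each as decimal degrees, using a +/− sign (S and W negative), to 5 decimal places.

1. -41.06483, -103.83291
2. 79.47648, 84.36978
3. -15.95478, 88.13567
4. 53.63760, -138.96876

Point 1:
  φ: 41 + 3.89/60 = 41.064833
  hemisphere S, so the sign is −
  Longitude: 49.9744′ = 0.832907°; total 103.832907
  W → negative
Point 2:
  Latitude: 28.589′ = 0.476483°; total 79.476483
  N ⇒ keep positive
  Longitude: 22.1865′ = 0.369775°; total 84.369775
  E ⇒ keep positive
Point 3:
  Latitude: 15 + 57.287/60 = 15.954783
  S ⇒ negate
  λ: 88 + 8.14/60 = 88.135667
  E ⇒ keep positive
Point 4:
  Latitude: degrees = first 2 digits = 53, minutes = 38.25581; 53 + 38.25581/60 = 53.637597
  N → positive
  Longitude: degrees = first 3 digits = 138, minutes = 58.1256; 138 + 58.1256/60 = 138.968760
  W ⇒ negate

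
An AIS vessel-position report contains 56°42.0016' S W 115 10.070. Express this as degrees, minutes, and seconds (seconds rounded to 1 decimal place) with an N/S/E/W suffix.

56°42′0.1″ S, 115°10′4.2″ W

Latitude: fractional minutes 0.00160 × 60 = 0.096″
Lon: 10.07000′ → 10′ and 0.07000 × 60 = 4.200″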